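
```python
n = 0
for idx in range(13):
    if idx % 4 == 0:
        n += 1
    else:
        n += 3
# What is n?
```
Trace:
  n=0
  n=1, idx=0
  n=4, idx=1
  n=7, idx=2
  n=10, idx=3
  n=11, idx=4
  n=14, idx=5
  n=17, idx=6
  n=20, idx=7
  n=21, idx=8
  n=24, idx=9
  n=27, idx=10
  n=30, idx=11
  n=31, idx=12

Final answer: 31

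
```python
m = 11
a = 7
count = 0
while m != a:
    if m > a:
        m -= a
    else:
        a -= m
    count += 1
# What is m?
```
Trace:
  m=11
  m=11, a=7
  m=11, a=7, count=0
  m=4, a=7, count=1
  m=4, a=3, count=2
  m=1, a=3, count=3
  m=1, a=2, count=4
  m=1, a=1, count=5

Final answer: 1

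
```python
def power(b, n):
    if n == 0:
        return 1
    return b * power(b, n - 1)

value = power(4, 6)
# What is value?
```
Call trace:
power(b=4, n=6)
  power(b=4, n=5)
    power(b=4, n=4)
      power(b=4, n=3)
        power(b=4, n=2)
          power(b=4, n=1)
            power(b=4, n=0)
            -> return 1
          -> return 4
        -> return 16
      -> return 64
    -> return 256
  -> return 1024
-> return 4096

Final answer: 4096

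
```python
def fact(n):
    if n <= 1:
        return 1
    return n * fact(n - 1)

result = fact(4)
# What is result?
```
Call trace:
fact(n=4)
  fact(n=3)
    fact(n=2)
      fact(n=1)
      -> return 1
    -> return 2
  -> return 6
-> return 24

Final answer: 24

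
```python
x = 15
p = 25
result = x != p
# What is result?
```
Trace:
  x=15
  x=15, p=25
  x=15, p=25, result=True

Final answer: True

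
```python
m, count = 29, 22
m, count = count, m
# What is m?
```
Trace:
  m=29, count=22
  m=22, count=29

Final answer: 22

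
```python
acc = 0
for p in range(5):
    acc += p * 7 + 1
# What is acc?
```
Trace:
  acc=0
  acc=1, p=0
  acc=9, p=1
  acc=24, p=2
  acc=46, p=3
  acc=75, p=4

Final answer: 75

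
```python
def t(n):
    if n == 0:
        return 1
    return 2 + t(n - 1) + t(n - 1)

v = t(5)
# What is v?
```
Call trace (a repeated sub-call is expanded the first time; later identical calls just restate its return value):
t(n=5)
  t(n=4)
    t(n=3)
      t(n=2)
        t(n=1)
          t(n=0)
          -> return 1
          t(n=0)
          -> return 1
        -> return 4
        t(n=1) -> return 4  (same call as traced above)
      -> return 10
      t(n=2) -> return 10  (same call as traced above)
    -> return 22
    t(n=3) -> return 22  (same call as traced above)
  -> return 46
  t(n=4) -> return 46  (same call as traced above)
-> return 94

Final answer: 94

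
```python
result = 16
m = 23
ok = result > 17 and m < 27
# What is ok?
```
Trace:
  result=16
  result=16, m=23
  result=16, m=23, ok=False

Final answer: False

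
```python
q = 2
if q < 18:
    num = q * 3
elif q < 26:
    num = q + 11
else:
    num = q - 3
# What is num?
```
Trace:
  q=2
  q=2, num=6

Final answer: 6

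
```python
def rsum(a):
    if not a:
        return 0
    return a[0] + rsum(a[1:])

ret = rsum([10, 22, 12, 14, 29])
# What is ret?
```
Call trace:
rsum(a=[10, 22, 12, 14, 29])
  rsum(a=[22, 12, 14, 29])
    rsum(a=[12, 14, 29])
      rsum(a=[14, 29])
        rsum(a=[29])
          rsum(a=[])
          -> return 0
        -> return 29
      -> return 43
    -> return 55
  -> return 77
-> return 87

Final answer: 87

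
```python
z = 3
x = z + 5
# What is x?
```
Trace:
  z=3
  z=3, x=8

Final answer: 8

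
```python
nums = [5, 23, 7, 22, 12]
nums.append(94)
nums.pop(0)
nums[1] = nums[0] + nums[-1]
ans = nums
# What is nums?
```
Trace:
  nums=[5, 23, 7, 22, 12]
  nums=[5, 23, 7, 22, 12, 94]
  nums=[23, 7, 22, 12, 94]
  nums=[23, 117, 22, 12, 94]
  nums=[23, 117, 22, 12, 94], ans=[23, 117, 22, 12, 94]

Final answer: [23, 117, 22, 12, 94]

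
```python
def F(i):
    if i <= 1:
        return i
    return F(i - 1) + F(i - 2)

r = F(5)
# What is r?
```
Call trace (a repeated sub-call is expanded the first time; later identical calls just restate its return value):
F(i=5)
  F(i=4)
    F(i=3)
      F(i=2)
        F(i=1)
        -> return 1
        F(i=0)
        -> return 0
      -> return 1
      F(i=1)
      -> return 1
    -> return 2
    F(i=2) -> return 1  (same call as traced above)
  -> return 3
  F(i=3) -> return 2  (same call as traced above)
-> return 5

Final answer: 5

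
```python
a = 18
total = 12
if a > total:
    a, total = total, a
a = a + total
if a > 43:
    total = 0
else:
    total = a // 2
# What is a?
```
Trace:
  a=18
  a=18, total=12
  a=12, total=18
  a=30, total=18
  a=30, total=15

Final answer: 30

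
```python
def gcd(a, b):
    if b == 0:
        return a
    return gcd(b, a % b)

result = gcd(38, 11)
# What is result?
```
Call trace:
gcd(a=38, b=11)
  gcd(a=11, b=5)
    gcd(a=5, b=1)
      gcd(a=1, b=0)
      -> return 1
    -> return 1
  -> return 1
-> return 1

Final answer: 1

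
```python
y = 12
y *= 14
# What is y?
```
Trace:
  y=12
  y=168

Final answer: 168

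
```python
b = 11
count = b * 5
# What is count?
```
Trace:
  b=11
  b=11, count=55

Final answer: 55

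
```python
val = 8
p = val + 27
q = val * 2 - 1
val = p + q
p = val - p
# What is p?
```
Trace:
  val=8
  val=8, p=35
  val=8, p=35, q=15
  val=50, p=35, q=15
  val=50, p=15, q=15

Final answer: 15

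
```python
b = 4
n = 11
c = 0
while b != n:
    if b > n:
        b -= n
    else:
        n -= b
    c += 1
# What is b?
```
Trace:
  b=4
  b=4, n=11
  b=4, n=11, c=0
  b=4, n=7, c=1
  b=4, n=3, c=2
  b=1, n=3, c=3
  b=1, n=2, c=4
  b=1, n=1, c=5

Final answer: 1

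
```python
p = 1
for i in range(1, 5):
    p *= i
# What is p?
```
Trace:
  p=1
  p=1, i=1
  p=2, i=2
  p=6, i=3
  p=24, i=4

Final answer: 24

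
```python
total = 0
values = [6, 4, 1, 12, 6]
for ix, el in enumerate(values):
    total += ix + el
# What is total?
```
Trace:
  total=0
  total=6, ix=0, el=6
  total=11, ix=1, el=4
  total=14, ix=2, el=1
  total=29, ix=3, el=12
  total=39, ix=4, el=6

Final answer: 39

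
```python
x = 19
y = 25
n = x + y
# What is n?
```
Trace:
  x=19
  x=19, y=25
  x=19, y=25, n=44

Final answer: 44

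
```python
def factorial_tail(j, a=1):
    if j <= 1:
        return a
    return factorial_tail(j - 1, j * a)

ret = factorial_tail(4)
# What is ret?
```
Call trace:
factorial_tail(j=4, a=1)
  factorial_tail(j=3, a=4)
    factorial_tail(j=2, a=12)
      factorial_tail(j=1, a=24)
      -> return 24
    -> return 24
  -> return 24
-> return 24

Final answer: 24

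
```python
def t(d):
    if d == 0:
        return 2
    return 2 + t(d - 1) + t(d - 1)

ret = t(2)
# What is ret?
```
Call trace (a repeated sub-call is expanded the first time; later identical calls just restate its return value):
t(d=2)
  t(d=1)
    t(d=0)
    -> return 2
    t(d=0)
    -> return 2
  -> return 6
  t(d=1) -> return 6  (same call as traced above)
-> return 14

Final answer: 14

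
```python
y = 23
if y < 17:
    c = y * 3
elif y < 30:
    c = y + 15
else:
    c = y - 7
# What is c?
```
Trace:
  y=23
  y=23, c=38

Final answer: 38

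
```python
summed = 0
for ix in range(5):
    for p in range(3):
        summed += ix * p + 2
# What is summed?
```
Trace:
  summed=0
  summed=2, ix=0, p=0
  summed=4, ix=0, p=1
  summed=6, ix=0, p=2
  summed=8, ix=1, p=0
  summed=11, ix=1, p=1
  summed=15, ix=1, p=2
  summed=17, ix=2, p=0
  summed=21, ix=2, p=1
  summed=27, ix=2, p=2
  summed=29, ix=3, p=0
  summed=34, ix=3, p=1
  summed=42, ix=3, p=2
  summed=44, ix=4, p=0
  summed=50, ix=4, p=1
  summed=60, ix=4, p=2

Final answer: 60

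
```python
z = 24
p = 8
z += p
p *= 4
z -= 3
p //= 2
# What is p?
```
Trace:
  z=24
  z=24, p=8
  z=32, p=8
  z=32, p=32
  z=29, p=32
  z=29, p=16

Final answer: 16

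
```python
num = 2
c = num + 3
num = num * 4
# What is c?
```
Trace:
  num=2
  num=2, c=5
  num=8, c=5

Final answer: 5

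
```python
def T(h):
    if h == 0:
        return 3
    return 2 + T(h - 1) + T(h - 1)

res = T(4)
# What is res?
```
Call trace (a repeated sub-call is expanded the first time; later identical calls just restate its return value):
T(h=4)
  T(h=3)
    T(h=2)
      T(h=1)
        T(h=0)
        -> return 3
        T(h=0)
        -> return 3
      -> return 8
      T(h=1) -> return 8  (same call as traced above)
    -> return 18
    T(h=2) -> return 18  (same call as traced above)
  -> return 38
  T(h=3) -> return 38  (same call as traced above)
-> return 78

Final answer: 78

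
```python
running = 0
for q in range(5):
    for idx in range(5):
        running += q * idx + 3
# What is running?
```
Trace:
  running=0
  running=3, q=0, idx=0
  running=6, q=0, idx=1
  running=9, q=0, idx=2
  running=12, q=0, idx=3
  running=15, q=0, idx=4
  running=18, q=1, idx=0
  running=22, q=1, idx=1
  running=27, q=1, idx=2
  running=33, q=1, idx=3
  running=40, q=1, idx=4
  running=43, q=2, idx=0
  running=48, q=2, idx=1
  running=55, q=2, idx=2
  running=64, q=2, idx=3
  running=75, q=2, idx=4
  running=78, q=3, idx=0
  running=84, q=3, idx=1
  running=93, q=3, idx=2
  running=105, q=3, idx=3
  running=120, q=3, idx=4
  running=123, q=4, idx=0
  running=130, q=4, idx=1
  running=141, q=4, idx=2
  running=156, q=4, idx=3
  running=175, q=4, idx=4

Final answer: 175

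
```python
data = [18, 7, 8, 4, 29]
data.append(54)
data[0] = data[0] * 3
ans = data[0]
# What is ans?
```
Trace:
  data=[18, 7, 8, 4, 29]
  data=[18, 7, 8, 4, 29, 54]
  data=[54, 7, 8, 4, 29, 54]
  data=[54, 7, 8, 4, 29, 54], ans=54

Final answer: 54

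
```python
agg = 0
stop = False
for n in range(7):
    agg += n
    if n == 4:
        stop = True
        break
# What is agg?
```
Trace:
  agg=0
  agg=0, stop=False
  agg=0, stop=False, n=0
  agg=1, stop=False, n=1
  agg=3, stop=False, n=2
  agg=6, stop=False, n=3
  agg=10, stop=True, n=4

Final answer: 10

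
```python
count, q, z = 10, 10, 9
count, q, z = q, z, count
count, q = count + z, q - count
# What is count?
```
Trace:
  count=10, q=10, z=9
  count=10, q=9, z=10
  count=20, q=-1, z=10

Final answer: 20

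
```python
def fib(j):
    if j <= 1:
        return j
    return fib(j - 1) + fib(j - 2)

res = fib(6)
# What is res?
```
Call trace (a repeated sub-call is expanded the first time; later identical calls just restate its return value):
fib(j=6)
  fib(j=5)
    fib(j=4)
      fib(j=3)
        fib(j=2)
          fib(j=1)
          -> return 1
          fib(j=0)
          -> return 0
        -> return 1
        fib(j=1)
        -> return 1
      -> return 2
      fib(j=2) -> return 1  (same call as traced above)
    -> return 3
    fib(j=3) -> return 2  (same call as traced above)
  -> return 5
  fib(j=4) -> return 3  (same call as traced above)
-> return 8

Final answer: 8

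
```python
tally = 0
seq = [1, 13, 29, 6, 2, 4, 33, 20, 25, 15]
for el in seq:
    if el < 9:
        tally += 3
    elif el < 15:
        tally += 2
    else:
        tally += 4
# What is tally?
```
Trace:
  tally=0
  tally=3, el=1
  tally=5, el=13
  tally=9, el=29
  tally=12, el=6
  tally=15, el=2
  tally=18, el=4
  tally=22, el=33
  tally=26, el=20
  tally=30, el=25
  tally=34, el=15

Final answer: 34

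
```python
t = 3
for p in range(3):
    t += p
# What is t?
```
Trace:
  t=3
  t=3, p=0
  t=4, p=1
  t=6, p=2

Final answer: 6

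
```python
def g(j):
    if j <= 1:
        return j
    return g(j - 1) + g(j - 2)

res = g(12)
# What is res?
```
Call trace (a repeated sub-call is expanded the first time; later identical calls just restate its return value):
g(j=12)
  g(j=11)
    g(j=10)
      g(j=9)
        g(j=8)
          g(j=7)
            g(j=6)
              g(j=5)
                g(j=4)
                  g(j=3)
                    g(j=2)
                      g(j=1)
                      -> return 1
                      g(j=0)
                      -> return 0
                    -> return 1
                    g(j=1)
                    -> return 1
                  -> return 2
                  g(j=2) -> return 1  (same call as traced above)
                -> return 3
                g(j=3) -> return 2  (same call as traced above)
              -> return 5
              g(j=4) -> return 3  (same call as traced above)
            -> return 8
            g(j=5) -> return 5  (same call as traced above)
          -> return 13
          g(j=6) -> return 8  (same call as traced above)
        -> return 21
        g(j=7) -> return 13  (same call as traced above)
      -> return 34
      g(j=8) -> return 21  (same call as traced above)
    -> return 55
    g(j=9) -> return 34  (same call as traced above)
  -> return 89
  g(j=10) -> return 55  (same call as traced above)
-> return 144

Final answer: 144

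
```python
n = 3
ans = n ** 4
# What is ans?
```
Trace:
  n=3
  n=3, ans=81

Final answer: 81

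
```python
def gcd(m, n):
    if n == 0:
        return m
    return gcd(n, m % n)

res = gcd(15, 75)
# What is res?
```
Call trace:
gcd(m=15, n=75)
  gcd(m=75, n=15)
    gcd(m=15, n=0)
    -> return 15
  -> return 15
-> return 15

Final answer: 15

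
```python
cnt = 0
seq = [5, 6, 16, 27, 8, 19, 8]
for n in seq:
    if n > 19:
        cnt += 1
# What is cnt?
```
Trace:
  cnt=0
  cnt=0, n=5
  cnt=0, n=6
  cnt=0, n=16
  cnt=1, n=27
  cnt=1, n=8
  cnt=1, n=19
  cnt=1, n=8

Final answer: 1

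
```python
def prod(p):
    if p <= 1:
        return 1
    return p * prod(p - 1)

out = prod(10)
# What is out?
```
Call trace:
prod(p=10)
  prod(p=9)
    prod(p=8)
      prod(p=7)
        prod(p=6)
          prod(p=5)
            prod(p=4)
              prod(p=3)
                prod(p=2)
                  prod(p=1)
                  -> return 1
                -> return 2
              -> return 6
            -> return 24
          -> return 120
        -> return 720
      -> return 5040
    -> return 40320
  -> return 362880
-> return 3628800

Final answer: 3628800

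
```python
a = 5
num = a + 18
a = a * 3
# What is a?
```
Trace:
  a=5
  a=5, num=23
  a=15, num=23

Final answer: 15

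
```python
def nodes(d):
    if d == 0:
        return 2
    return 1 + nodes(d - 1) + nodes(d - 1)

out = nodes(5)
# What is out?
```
Call trace (a repeated sub-call is expanded the first time; later identical calls just restate its return value):
nodes(d=5)
  nodes(d=4)
    nodes(d=3)
      nodes(d=2)
        nodes(d=1)
          nodes(d=0)
          -> return 2
          nodes(d=0)
          -> return 2
        -> return 5
        nodes(d=1) -> return 5  (same call as traced above)
      -> return 11
      nodes(d=2) -> return 11  (same call as traced above)
    -> return 23
    nodes(d=3) -> return 23  (same call as traced above)
  -> return 47
  nodes(d=4) -> return 47  (same call as traced above)
-> return 95

Final answer: 95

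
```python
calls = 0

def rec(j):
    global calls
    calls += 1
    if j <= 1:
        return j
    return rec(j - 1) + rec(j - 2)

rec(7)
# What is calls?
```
Call trace (a repeated sub-call is expanded the first time; later identical calls just restate its return value):
rec(j=7)
  rec(j=6)
    rec(j=5)
      rec(j=4)
        rec(j=3)
          rec(j=2)
            rec(j=1)
            -> return 1
            rec(j=0)
            -> return 0
          -> return 1
          rec(j=1)
          -> return 1
        -> return 2
        rec(j=2) -> return 1  (same call as traced above)
      -> return 3
      rec(j=3) -> return 2  (same call as traced above)
    -> return 5
    rec(j=4) -> return 3  (same call as traced above)
  -> return 8
  rec(j=5) -> return 5  (same call as traced above)
-> return 13

calls is incremented once per call, so count the calls in each subtree. Let C(j) = number of calls made by rec(j).
C(0) = C(1) = 1 (base case, no recursion); C(j) = 1 + C(j - 1) + C(j - 2) otherwise.
C(2) = 1 + C(1) + C(0) = 1 + 1 + 1 = 3
C(3) = 1 + C(2) + C(1) = 1 + 3 + 1 = 5
C(4) = 1 + C(3) + C(2) = 1 + 5 + 3 = 9
C(5) = 1 + C(4) + C(3) = 1 + 9 + 5 = 15
C(6) = 1 + C(5) + C(4) = 1 + 15 + 9 = 25
C(7) = 1 + C(6) + C(5) = 1 + 25 + 15 = 41
calls = C(7) = 41

Final answer: 41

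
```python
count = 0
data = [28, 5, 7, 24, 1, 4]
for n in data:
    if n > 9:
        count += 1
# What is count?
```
Trace:
  count=0
  count=1, n=28
  count=1, n=5
  count=1, n=7
  count=2, n=24
  count=2, n=1
  count=2, n=4

Final answer: 2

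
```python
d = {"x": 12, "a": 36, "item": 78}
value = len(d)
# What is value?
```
Trace:
  d={'x': 12, 'a': 36, 'item': 78}
  d={'x': 12, 'a': 36, 'item': 78}, value=3

Final answer: 3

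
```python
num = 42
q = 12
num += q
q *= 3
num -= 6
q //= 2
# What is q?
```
Trace:
  num=42
  num=42, q=12
  num=54, q=12
  num=54, q=36
  num=48, q=36
  num=48, q=18

Final answer: 18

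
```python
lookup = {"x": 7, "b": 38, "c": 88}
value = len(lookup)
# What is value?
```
Trace:
  lookup={'x': 7, 'b': 38, 'c': 88}
  lookup={'x': 7, 'b': 38, 'c': 88}, value=3

Final answer: 3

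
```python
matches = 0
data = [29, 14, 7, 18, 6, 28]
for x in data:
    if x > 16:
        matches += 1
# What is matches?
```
Trace:
  matches=0
  matches=1, x=29
  matches=1, x=14
  matches=1, x=7
  matches=2, x=18
  matches=2, x=6
  matches=3, x=28

Final answer: 3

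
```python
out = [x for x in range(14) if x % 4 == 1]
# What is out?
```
Trace:
  x=0
  x=1
  x=2
  x=3
  x=4
  x=5
  x=6
  x=7
  x=8
  x=9
  x=10
  x=11
  x=12
  x=13
  out=[1, 5, 9, 13]

Final answer: [1, 5, 9, 13]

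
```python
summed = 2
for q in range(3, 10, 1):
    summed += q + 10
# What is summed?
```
Trace:
  summed=2
  summed=15, q=3
  summed=29, q=4
  summed=44, q=5
  summed=60, q=6
  summed=77, q=7
  summed=95, q=8
  summed=114, q=9

Final answer: 114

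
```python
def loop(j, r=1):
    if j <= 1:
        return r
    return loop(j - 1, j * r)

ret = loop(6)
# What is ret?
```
Call trace:
loop(j=6, r=1)
  loop(j=5, r=6)
    loop(j=4, r=30)
      loop(j=3, r=120)
        loop(j=2, r=360)
          loop(j=1, r=720)
          -> return 720
        -> return 720
      -> return 720
    -> return 720
  -> return 720
-> return 720

Final answer: 720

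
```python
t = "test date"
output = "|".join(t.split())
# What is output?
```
Trace:
  t='test date'
  t='test date', output='test|date'

Final answer: 'test|date'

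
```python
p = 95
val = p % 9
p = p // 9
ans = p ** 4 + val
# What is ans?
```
Trace:
  p=95
  p=95, val=5
  p=10, val=5
  p=10, val=5, ans=10005

Final answer: 10005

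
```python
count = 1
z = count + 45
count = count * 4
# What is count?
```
Trace:
  count=1
  count=1, z=46
  count=4, z=46

Final answer: 4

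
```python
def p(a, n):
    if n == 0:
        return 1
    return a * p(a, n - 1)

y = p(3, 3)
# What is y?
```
Call trace:
p(a=3, n=3)
  p(a=3, n=2)
    p(a=3, n=1)
      p(a=3, n=0)
      -> return 1
    -> return 3
  -> return 9
-> return 27

Final answer: 27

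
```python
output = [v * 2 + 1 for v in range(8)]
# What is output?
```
Trace:
  v=0
  v=1
  v=2
  v=3
  v=4
  v=5
  v=6
  v=7
  output=[1, 3, 5, 7, 9, 11, 13, 15]

Final answer: [1, 3, 5, 7, 9, 11, 13, 15]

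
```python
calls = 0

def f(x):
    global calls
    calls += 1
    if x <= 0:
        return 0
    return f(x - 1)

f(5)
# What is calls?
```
Call trace:
f(x=5)
  f(x=4)
    f(x=3)
      f(x=2)
        f(x=1)
          f(x=0)
          -> return 0
        -> return 0
      -> return 0
    -> return 0
  -> return 0
-> return 0

calls is incremented once per call. f is entered once for each x = 5, 4, 3, 2, 1, 0 (the x <= 0 call returns without recursing), i.e. 5 + 1 calls.
calls = 6

Final answer: 6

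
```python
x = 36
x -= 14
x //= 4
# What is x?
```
Trace:
  x=36
  x=22
  x=5

Final answer: 5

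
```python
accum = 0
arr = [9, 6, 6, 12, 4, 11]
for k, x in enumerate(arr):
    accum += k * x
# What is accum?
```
Trace:
  accum=0
  accum=0, k=0, x=9
  accum=6, k=1, x=6
  accum=18, k=2, x=6
  accum=54, k=3, x=12
  accum=70, k=4, x=4
  accum=125, k=5, x=11

Final answer: 125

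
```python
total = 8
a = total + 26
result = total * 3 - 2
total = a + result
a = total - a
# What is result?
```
Trace:
  total=8
  total=8, a=34
  total=8, a=34, result=22
  total=56, a=34, result=22
  total=56, a=22, result=22

Final answer: 22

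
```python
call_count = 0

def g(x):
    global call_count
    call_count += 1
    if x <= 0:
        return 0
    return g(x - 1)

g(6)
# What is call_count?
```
Call trace:
g(x=6)
  g(x=5)
    g(x=4)
      g(x=3)
        g(x=2)
          g(x=1)
            g(x=0)
            -> return 0
          -> return 0
        -> return 0
      -> return 0
    -> return 0
  -> return 0
-> return 0

call_count is incremented once per call. g is entered once for each x = 6, 5, 4, 3, 2, 1, 0 (the x <= 0 call returns without recursing), i.e. 6 + 1 calls.
call_count = 7

Final answer: 7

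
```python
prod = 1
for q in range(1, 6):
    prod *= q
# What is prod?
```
Trace:
  prod=1
  prod=1, q=1
  prod=2, q=2
  prod=6, q=3
  prod=24, q=4
  prod=120, q=5

Final answer: 120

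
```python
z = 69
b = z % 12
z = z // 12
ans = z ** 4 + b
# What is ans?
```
Trace:
  z=69
  z=69, b=9
  z=5, b=9
  z=5, b=9, ans=634

Final answer: 634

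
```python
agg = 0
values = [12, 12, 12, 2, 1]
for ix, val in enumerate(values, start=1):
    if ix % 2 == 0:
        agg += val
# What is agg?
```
Trace:
  agg=0
  agg=0, ix=1, val=12
  agg=12, ix=2, val=12
  agg=12, ix=3, val=12
  agg=14, ix=4, val=2
  agg=14, ix=5, val=1

Final answer: 14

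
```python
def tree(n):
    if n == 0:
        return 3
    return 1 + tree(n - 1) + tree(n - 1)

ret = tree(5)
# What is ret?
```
Call trace (a repeated sub-call is expanded the first time; later identical calls just restate its return value):
tree(n=5)
  tree(n=4)
    tree(n=3)
      tree(n=2)
        tree(n=1)
          tree(n=0)
          -> return 3
          tree(n=0)
          -> return 3
        -> return 7
        tree(n=1) -> return 7  (same call as traced above)
      -> return 15
      tree(n=2) -> return 15  (same call as traced above)
    -> return 31
    tree(n=3) -> return 31  (same call as traced above)
  -> return 63
  tree(n=4) -> return 63  (same call as traced above)
-> return 127

Final answer: 127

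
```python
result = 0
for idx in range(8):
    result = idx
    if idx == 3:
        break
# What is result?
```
Trace:
  result=0
  result=0, idx=0
  result=1, idx=1
  result=2, idx=2
  result=3, idx=3

Final answer: 3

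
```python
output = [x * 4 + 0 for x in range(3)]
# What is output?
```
Trace:
  x=0
  x=1
  x=2
  output=[0, 4, 8]

Final answer: [0, 4, 8]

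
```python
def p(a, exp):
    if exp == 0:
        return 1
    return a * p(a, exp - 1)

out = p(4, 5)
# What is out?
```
Call trace:
p(a=4, exp=5)
  p(a=4, exp=4)
    p(a=4, exp=3)
      p(a=4, exp=2)
        p(a=4, exp=1)
          p(a=4, exp=0)
          -> return 1
        -> return 4
      -> return 16
    -> return 64
  -> return 256
-> return 1024

Final answer: 1024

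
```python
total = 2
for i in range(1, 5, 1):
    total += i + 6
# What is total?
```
Trace:
  total=2
  total=9, i=1
  total=17, i=2
  total=26, i=3
  total=36, i=4

Final answer: 36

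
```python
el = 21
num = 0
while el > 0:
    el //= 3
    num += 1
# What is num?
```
Trace:
  el=21
  el=21, num=0
  el=7, num=1
  el=2, num=2
  el=0, num=3

Final answer: 3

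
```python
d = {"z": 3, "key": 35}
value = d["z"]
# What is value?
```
Trace:
  d={'z': 3, 'key': 35}
  d={'z': 3, 'key': 35}, value=3

Final answer: 3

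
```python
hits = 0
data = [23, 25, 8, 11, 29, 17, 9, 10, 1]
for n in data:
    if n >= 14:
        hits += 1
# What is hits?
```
Trace:
  hits=0
  hits=1, n=23
  hits=2, n=25
  hits=2, n=8
  hits=2, n=11
  hits=3, n=29
  hits=4, n=17
  hits=4, n=9
  hits=4, n=10
  hits=4, n=1

Final answer: 4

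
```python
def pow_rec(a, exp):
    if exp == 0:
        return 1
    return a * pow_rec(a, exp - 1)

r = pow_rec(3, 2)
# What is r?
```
Call trace:
pow_rec(a=3, exp=2)
  pow_rec(a=3, exp=1)
    pow_rec(a=3, exp=0)
    -> return 1
  -> return 3
-> return 9

Final answer: 9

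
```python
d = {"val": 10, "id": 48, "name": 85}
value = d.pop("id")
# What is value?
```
Trace:
  d={'val': 10, 'id': 48, 'name': 85}
  d={'val': 10, 'name': 85}, value=48

Final answer: 48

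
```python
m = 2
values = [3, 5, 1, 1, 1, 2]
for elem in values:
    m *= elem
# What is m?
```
Trace:
  m=2
  m=6, elem=3
  m=30, elem=5
  m=30, elem=1
  m=30, elem=1
  m=30, elem=1
  m=60, elem=2

Final answer: 60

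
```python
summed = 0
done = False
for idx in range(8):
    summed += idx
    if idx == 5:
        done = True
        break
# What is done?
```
Trace:
  summed=0
  summed=0, done=False
  summed=0, done=False, idx=0
  summed=1, done=False, idx=1
  summed=3, done=False, idx=2
  summed=6, done=False, idx=3
  summed=10, done=False, idx=4
  summed=15, done=True, idx=5

Final answer: True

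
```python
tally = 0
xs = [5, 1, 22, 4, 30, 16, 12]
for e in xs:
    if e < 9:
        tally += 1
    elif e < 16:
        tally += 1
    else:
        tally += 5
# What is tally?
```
Trace:
  tally=0
  tally=1, e=5
  tally=2, e=1
  tally=7, e=22
  tally=8, e=4
  tally=13, e=30
  tally=18, e=16
  tally=19, e=12

Final answer: 19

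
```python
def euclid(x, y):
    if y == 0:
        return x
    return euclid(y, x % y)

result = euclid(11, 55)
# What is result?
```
Call trace:
euclid(x=11, y=55)
  euclid(x=55, y=11)
    euclid(x=11, y=0)
    -> return 11
  -> return 11
-> return 11

Final answer: 11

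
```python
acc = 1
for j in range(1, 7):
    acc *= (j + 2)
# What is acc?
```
Trace:
  acc=1
  acc=3, j=1
  acc=12, j=2
  acc=60, j=3
  acc=360, j=4
  acc=2520, j=5
  acc=20160, j=6

Final answer: 20160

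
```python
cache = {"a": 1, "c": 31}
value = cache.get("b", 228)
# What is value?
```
Trace:
  cache={'a': 1, 'c': 31}
  cache={'a': 1, 'c': 31}, value=228

Final answer: 228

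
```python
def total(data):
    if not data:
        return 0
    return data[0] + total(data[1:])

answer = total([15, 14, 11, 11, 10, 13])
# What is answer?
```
Call trace:
total(data=[15, 14, 11, 11, 10, 13])
  total(data=[14, 11, 11, 10, 13])
    total(data=[11, 11, 10, 13])
      total(data=[11, 10, 13])
        total(data=[10, 13])
          total(data=[13])
            total(data=[])
            -> return 0
          -> return 13
        -> return 23
      -> return 34
    -> return 45
  -> return 59
-> return 74

Final answer: 74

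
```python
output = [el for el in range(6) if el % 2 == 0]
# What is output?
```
Trace:
  el=0
  el=1
  el=2
  el=3
  el=4
  el=5
  output=[0, 2, 4]

Final answer: [0, 2, 4]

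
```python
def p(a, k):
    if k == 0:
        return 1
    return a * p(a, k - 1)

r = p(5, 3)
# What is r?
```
Call trace:
p(a=5, k=3)
  p(a=5, k=2)
    p(a=5, k=1)
      p(a=5, k=0)
      -> return 1
    -> return 5
  -> return 25
-> return 125

Final answer: 125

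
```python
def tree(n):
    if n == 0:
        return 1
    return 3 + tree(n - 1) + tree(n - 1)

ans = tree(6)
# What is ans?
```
Call trace (a repeated sub-call is expanded the first time; later identical calls just restate its return value):
tree(n=6)
  tree(n=5)
    tree(n=4)
      tree(n=3)
        tree(n=2)
          tree(n=1)
            tree(n=0)
            -> return 1
            tree(n=0)
            -> return 1
          -> return 5
          tree(n=1) -> return 5  (same call as traced above)
        -> return 13
        tree(n=2) -> return 13  (same call as traced above)
      -> return 29
      tree(n=3) -> return 29  (same call as traced above)
    -> return 61
    tree(n=4) -> return 61  (same call as traced above)
  -> return 125
  tree(n=5) -> return 125  (same call as traced above)
-> return 253

Final answer: 253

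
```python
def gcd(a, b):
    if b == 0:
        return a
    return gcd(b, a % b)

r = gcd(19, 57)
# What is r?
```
Call trace:
gcd(a=19, b=57)
  gcd(a=57, b=19)
    gcd(a=19, b=0)
    -> return 19
  -> return 19
-> return 19

Final answer: 19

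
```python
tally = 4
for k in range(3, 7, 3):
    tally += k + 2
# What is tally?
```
Trace:
  tally=4
  tally=9, k=3
  tally=17, k=6

Final answer: 17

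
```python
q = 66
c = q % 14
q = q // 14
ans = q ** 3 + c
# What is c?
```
Trace:
  q=66
  q=66, c=10
  q=4, c=10
  q=4, c=10, ans=74

Final answer: 10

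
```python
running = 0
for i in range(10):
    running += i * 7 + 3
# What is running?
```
Trace:
  running=0
  running=3, i=0
  running=13, i=1
  running=30, i=2
  running=54, i=3
  running=85, i=4
  running=123, i=5
  running=168, i=6
  running=220, i=7
  running=279, i=8
  running=345, i=9

Final answer: 345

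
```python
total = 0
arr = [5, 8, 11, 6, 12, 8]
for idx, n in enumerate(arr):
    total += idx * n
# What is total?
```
Trace:
  total=0
  total=0, idx=0, n=5
  total=8, idx=1, n=8
  total=30, idx=2, n=11
  total=48, idx=3, n=6
  total=96, idx=4, n=12
  total=136, idx=5, n=8

Final answer: 136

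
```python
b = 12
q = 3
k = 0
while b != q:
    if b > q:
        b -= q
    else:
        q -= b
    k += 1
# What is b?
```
Trace:
  b=12
  b=12, q=3
  b=12, q=3, k=0
  b=9, q=3, k=1
  b=6, q=3, k=2
  b=3, q=3, k=3

Final answer: 3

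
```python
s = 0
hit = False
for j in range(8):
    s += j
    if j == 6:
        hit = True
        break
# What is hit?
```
Trace:
  s=0
  s=0, hit=False
  s=0, hit=False, j=0
  s=1, hit=False, j=1
  s=3, hit=False, j=2
  s=6, hit=False, j=3
  s=10, hit=False, j=4
  s=15, hit=False, j=5
  s=21, hit=True, j=6

Final answer: True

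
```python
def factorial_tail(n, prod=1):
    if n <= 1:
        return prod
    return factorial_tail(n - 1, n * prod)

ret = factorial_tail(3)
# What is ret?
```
Call trace:
factorial_tail(n=3, prod=1)
  factorial_tail(n=2, prod=3)
    factorial_tail(n=1, prod=6)
    -> return 6
  -> return 6
-> return 6

Final answer: 6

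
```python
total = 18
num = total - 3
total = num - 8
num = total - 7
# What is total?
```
Trace:
  total=18
  total=18, num=15
  total=7, num=15
  total=7, num=0

Final answer: 7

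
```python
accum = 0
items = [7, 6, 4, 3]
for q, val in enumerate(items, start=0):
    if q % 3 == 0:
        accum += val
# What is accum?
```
Trace:
  accum=0
  accum=7, q=0, val=7
  accum=7, q=1, val=6
  accum=7, q=2, val=4
  accum=10, q=3, val=3

Final answer: 10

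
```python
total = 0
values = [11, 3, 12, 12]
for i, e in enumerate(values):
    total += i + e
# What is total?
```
Trace:
  total=0
  total=11, i=0, e=11
  total=15, i=1, e=3
  total=29, i=2, e=12
  total=44, i=3, e=12

Final answer: 44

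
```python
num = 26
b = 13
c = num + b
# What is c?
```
Trace:
  num=26
  num=26, b=13
  num=26, b=13, c=39

Final answer: 39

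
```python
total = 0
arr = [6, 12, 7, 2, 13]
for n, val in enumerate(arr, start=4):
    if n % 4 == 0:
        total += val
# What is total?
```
Trace:
  total=0
  total=6, n=4, val=6
  total=6, n=5, val=12
  total=6, n=6, val=7
  total=6, n=7, val=2
  total=19, n=8, val=13

Final answer: 19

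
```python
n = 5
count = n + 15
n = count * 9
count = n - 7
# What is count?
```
Trace:
  n=5
  n=5, count=20
  n=180, count=20
  n=180, count=173

Final answer: 173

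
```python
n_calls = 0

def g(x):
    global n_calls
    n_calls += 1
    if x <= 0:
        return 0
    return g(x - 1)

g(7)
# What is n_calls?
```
Call trace:
g(x=7)
  g(x=6)
    g(x=5)
      g(x=4)
        g(x=3)
          g(x=2)
            g(x=1)
              g(x=0)
              -> return 0
            -> return 0
          -> return 0
        -> return 0
      -> return 0
    -> return 0
  -> return 0
-> return 0

n_calls is incremented once per call. g is entered once for each x = 7, 6, 5, 4, 3, 2, 1, 0 (the x <= 0 call returns without recursing), i.e. 7 + 1 calls.
n_calls = 8

Final answer: 8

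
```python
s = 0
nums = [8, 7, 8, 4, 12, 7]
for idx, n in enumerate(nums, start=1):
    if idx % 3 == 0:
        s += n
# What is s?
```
Trace:
  s=0
  s=0, idx=1, n=8
  s=0, idx=2, n=7
  s=8, idx=3, n=8
  s=8, idx=4, n=4
  s=8, idx=5, n=12
  s=15, idx=6, n=7

Final answer: 15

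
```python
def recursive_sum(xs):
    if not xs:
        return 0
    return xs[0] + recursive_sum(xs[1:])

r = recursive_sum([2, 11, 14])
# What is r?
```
Call trace:
recursive_sum(xs=[2, 11, 14])
  recursive_sum(xs=[11, 14])
    recursive_sum(xs=[14])
      recursive_sum(xs=[])
      -> return 0
    -> return 14
  -> return 25
-> return 27

Final answer: 27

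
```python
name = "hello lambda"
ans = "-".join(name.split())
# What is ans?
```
Trace:
  name='hello lambda'
  name='hello lambda', ans='hello-lambda'

Final answer: 'hello-lambda'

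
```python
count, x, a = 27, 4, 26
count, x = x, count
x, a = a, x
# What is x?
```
Trace:
  count=27, x=4, a=26
  count=4, x=27, a=26
  count=4, x=26, a=27

Final answer: 26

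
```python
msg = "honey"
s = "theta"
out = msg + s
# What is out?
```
Trace:
  msg='honey'
  msg='honey', s='theta'
  msg='honey', s='theta', out='honeytheta'

Final answer: 'honeytheta'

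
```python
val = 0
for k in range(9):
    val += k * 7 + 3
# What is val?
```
Trace:
  val=0
  val=3, k=0
  val=13, k=1
  val=30, k=2
  val=54, k=3
  val=85, k=4
  val=123, k=5
  val=168, k=6
  val=220, k=7
  val=279, k=8

Final answer: 279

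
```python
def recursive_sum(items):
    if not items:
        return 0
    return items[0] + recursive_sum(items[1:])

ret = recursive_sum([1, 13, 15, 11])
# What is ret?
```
Call trace:
recursive_sum(items=[1, 13, 15, 11])
  recursive_sum(items=[13, 15, 11])
    recursive_sum(items=[15, 11])
      recursive_sum(items=[11])
        recursive_sum(items=[])
        -> return 0
      -> return 11
    -> return 26
  -> return 39
-> return 40

Final answer: 40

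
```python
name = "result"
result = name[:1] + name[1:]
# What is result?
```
Trace:
  name='result'
  name='result', result='result'

Final answer: 'result'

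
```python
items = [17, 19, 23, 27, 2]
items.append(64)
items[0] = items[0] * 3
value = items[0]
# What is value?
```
Trace:
  items=[17, 19, 23, 27, 2]
  items=[17, 19, 23, 27, 2, 64]
  items=[51, 19, 23, 27, 2, 64]
  items=[51, 19, 23, 27, 2, 64], value=51

Final answer: 51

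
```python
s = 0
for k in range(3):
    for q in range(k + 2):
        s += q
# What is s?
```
Trace:
  s=0
  s=0, k=0, q=0
  s=1, k=0, q=1
  s=1, k=1, q=0
  s=2, k=1, q=1
  s=4, k=1, q=2
  s=4, k=2, q=0
  s=5, k=2, q=1
  s=7, k=2, q=2
  s=10, k=2, q=3

Final answer: 10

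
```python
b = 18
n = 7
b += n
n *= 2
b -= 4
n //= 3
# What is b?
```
Trace:
  b=18
  b=18, n=7
  b=25, n=7
  b=25, n=14
  b=21, n=14
  b=21, n=4

Final answer: 21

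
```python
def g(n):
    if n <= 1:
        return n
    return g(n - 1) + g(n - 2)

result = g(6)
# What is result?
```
Call trace (a repeated sub-call is expanded the first time; later identical calls just restate its return value):
g(n=6)
  g(n=5)
    g(n=4)
      g(n=3)
        g(n=2)
          g(n=1)
          -> return 1
          g(n=0)
          -> return 0
        -> return 1
        g(n=1)
        -> return 1
      -> return 2
      g(n=2) -> return 1  (same call as traced above)
    -> return 3
    g(n=3) -> return 2  (same call as traced above)
  -> return 5
  g(n=4) -> return 3  (same call as traced above)
-> return 8

Final answer: 8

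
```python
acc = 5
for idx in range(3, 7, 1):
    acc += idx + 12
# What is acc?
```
Trace:
  acc=5
  acc=20, idx=3
  acc=36, idx=4
  acc=53, idx=5
  acc=71, idx=6

Final answer: 71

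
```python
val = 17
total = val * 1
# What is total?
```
Trace:
  val=17
  val=17, total=17

Final answer: 17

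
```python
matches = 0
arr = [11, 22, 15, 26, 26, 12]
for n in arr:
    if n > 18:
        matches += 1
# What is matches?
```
Trace:
  matches=0
  matches=0, n=11
  matches=1, n=22
  matches=1, n=15
  matches=2, n=26
  matches=3, n=26
  matches=3, n=12

Final answer: 3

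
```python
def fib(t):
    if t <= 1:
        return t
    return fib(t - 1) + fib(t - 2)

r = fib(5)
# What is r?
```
Call trace (a repeated sub-call is expanded the first time; later identical calls just restate its return value):
fib(t=5)
  fib(t=4)
    fib(t=3)
      fib(t=2)
        fib(t=1)
        -> return 1
        fib(t=0)
        -> return 0
      -> return 1
      fib(t=1)
      -> return 1
    -> return 2
    fib(t=2) -> return 1  (same call as traced above)
  -> return 3
  fib(t=3) -> return 2  (same call as traced above)
-> return 5

Final answer: 5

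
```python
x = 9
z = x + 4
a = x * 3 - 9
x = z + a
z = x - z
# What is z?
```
Trace:
  x=9
  x=9, z=13
  x=9, z=13, a=18
  x=31, z=13, a=18
  x=31, z=18, a=18

Final answer: 18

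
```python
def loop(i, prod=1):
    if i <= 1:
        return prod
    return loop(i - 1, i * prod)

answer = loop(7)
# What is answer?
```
Call trace:
loop(i=7, prod=1)
  loop(i=6, prod=7)
    loop(i=5, prod=42)
      loop(i=4, prod=210)
        loop(i=3, prod=840)
          loop(i=2, prod=2520)
            loop(i=1, prod=5040)
            -> return 5040
          -> return 5040
        -> return 5040
      -> return 5040
    -> return 5040
  -> return 5040
-> return 5040

Final answer: 5040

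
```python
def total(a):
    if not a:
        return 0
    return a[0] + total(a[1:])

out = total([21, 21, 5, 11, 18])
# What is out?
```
Call trace:
total(a=[21, 21, 5, 11, 18])
  total(a=[21, 5, 11, 18])
    total(a=[5, 11, 18])
      total(a=[11, 18])
        total(a=[18])
          total(a=[])
          -> return 0
        -> return 18
      -> return 29
    -> return 34
  -> return 55
-> return 76

Final answer: 76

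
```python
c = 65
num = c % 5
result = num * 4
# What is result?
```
Trace:
  c=65
  c=65, num=0
  c=65, num=0, result=0

Final answer: 0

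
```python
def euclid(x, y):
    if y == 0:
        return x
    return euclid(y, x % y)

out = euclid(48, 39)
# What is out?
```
Call trace:
euclid(x=48, y=39)
  euclid(x=39, y=9)
    euclid(x=9, y=3)
      euclid(x=3, y=0)
      -> return 3
    -> return 3
  -> return 3
-> return 3

Final answer: 3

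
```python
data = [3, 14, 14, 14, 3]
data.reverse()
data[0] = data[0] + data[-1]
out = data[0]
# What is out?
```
Trace:
  data=[3, 14, 14, 14, 3]
  data=[3, 14, 14, 14, 3]
  data=[6, 14, 14, 14, 3]
  data=[6, 14, 14, 14, 3], out=6

Final answer: 6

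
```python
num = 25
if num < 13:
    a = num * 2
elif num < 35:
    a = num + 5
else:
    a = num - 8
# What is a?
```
Trace:
  num=25
  num=25, a=30

Final answer: 30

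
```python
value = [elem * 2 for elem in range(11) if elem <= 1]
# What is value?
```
Trace:
  elem=0
  elem=1
  elem=2
  elem=3
  elem=4
  elem=5
  elem=6
  elem=7
  elem=8
  elem=9
  elem=10
  value=[0, 2]

Final answer: [0, 2]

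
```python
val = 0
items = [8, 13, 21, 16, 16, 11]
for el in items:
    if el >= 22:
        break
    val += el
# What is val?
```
Trace:
  val=0
  val=8, el=8
  val=21, el=13
  val=42, el=21
  val=58, el=16
  val=74, el=16
  val=85, el=11

Final answer: 85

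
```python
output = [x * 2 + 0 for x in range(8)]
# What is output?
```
Trace:
  x=0
  x=1
  x=2
  x=3
  x=4
  x=5
  x=6
  x=7
  output=[0, 2, 4, 6, 8, 10, 12, 14]

Final answer: [0, 2, 4, 6, 8, 10, 12, 14]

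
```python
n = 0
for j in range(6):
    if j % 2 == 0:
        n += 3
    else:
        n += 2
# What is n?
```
Trace:
  n=0
  n=3, j=0
  n=5, j=1
  n=8, j=2
  n=10, j=3
  n=13, j=4
  n=15, j=5

Final answer: 15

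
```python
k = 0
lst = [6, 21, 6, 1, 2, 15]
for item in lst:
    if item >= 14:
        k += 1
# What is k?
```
Trace:
  k=0
  k=0, item=6
  k=1, item=21
  k=1, item=6
  k=1, item=1
  k=1, item=2
  k=2, item=15

Final answer: 2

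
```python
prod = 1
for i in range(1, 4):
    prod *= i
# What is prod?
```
Trace:
  prod=1
  prod=1, i=1
  prod=2, i=2
  prod=6, i=3

Final answer: 6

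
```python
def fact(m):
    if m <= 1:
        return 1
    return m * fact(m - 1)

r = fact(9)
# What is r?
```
Call trace:
fact(m=9)
  fact(m=8)
    fact(m=7)
      fact(m=6)
        fact(m=5)
          fact(m=4)
            fact(m=3)
              fact(m=2)
                fact(m=1)
                -> return 1
              -> return 2
            -> return 6
          -> return 24
        -> return 120
      -> return 720
    -> return 5040
  -> return 40320
-> return 362880

Final answer: 362880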